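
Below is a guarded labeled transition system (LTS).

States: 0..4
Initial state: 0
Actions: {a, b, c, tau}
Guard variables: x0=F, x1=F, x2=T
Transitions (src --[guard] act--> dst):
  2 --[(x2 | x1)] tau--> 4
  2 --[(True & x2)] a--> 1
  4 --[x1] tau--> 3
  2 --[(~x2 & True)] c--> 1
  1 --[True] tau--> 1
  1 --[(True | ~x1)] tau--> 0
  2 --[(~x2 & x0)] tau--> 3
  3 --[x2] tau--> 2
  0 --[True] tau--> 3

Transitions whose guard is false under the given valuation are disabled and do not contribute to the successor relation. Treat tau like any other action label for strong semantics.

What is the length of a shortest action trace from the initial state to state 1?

Answer: 3

Working:
Breadth-first toward 1:
  Layer 0: {0}
  Layer 1: {3}
  Layer 2: {2}
  Layer 3: {1,4}
depth(1)=3, e.g. tau·tau·a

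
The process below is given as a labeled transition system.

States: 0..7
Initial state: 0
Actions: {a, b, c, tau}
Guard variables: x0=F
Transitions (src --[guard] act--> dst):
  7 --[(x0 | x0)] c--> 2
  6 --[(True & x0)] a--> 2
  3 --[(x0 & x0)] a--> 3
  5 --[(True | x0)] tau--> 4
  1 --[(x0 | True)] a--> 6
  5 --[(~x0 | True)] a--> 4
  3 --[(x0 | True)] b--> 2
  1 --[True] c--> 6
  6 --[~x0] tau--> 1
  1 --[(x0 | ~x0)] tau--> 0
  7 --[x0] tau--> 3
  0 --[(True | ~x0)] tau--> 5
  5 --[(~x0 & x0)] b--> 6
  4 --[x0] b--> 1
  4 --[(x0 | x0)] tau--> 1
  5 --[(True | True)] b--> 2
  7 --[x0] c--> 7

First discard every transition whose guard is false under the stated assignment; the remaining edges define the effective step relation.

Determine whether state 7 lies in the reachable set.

After dropping false guards: 9 live edges.
L0 = {0}
L1 = {5}  total {0,5}
L2 = {2,4}  total {0,2,4,5}
R = {0,2,4,5}

Answer: UNREACHABLE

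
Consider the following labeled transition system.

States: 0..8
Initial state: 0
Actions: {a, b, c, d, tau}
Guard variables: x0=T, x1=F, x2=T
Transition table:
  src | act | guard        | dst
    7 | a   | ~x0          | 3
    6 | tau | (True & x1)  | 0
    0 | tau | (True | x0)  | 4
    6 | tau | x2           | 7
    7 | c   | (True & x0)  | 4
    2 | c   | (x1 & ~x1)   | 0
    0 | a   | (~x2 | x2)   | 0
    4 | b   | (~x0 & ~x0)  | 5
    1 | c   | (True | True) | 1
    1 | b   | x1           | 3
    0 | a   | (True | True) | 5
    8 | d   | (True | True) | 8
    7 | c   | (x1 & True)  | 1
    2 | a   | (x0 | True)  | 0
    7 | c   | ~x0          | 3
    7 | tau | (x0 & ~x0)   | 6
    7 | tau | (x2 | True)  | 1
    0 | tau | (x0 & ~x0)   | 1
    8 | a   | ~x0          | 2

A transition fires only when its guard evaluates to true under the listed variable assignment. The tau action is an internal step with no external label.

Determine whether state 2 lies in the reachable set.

After dropping false guards: 9 live edges.
Layer 0: {0}
Layer 1: {4,5}  total {0,4,5}
R = {0,4,5}

Answer: UNREACHABLE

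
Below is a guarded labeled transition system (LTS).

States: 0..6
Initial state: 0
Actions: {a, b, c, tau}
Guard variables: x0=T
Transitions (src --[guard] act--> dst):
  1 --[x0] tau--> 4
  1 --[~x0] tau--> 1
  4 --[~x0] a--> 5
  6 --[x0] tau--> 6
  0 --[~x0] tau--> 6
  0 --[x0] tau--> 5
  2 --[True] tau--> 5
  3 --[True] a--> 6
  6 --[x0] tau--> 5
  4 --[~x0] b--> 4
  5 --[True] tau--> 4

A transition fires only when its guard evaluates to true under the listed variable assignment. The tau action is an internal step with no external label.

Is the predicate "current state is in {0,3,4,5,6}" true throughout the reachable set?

Allowed set {0,3,4,5,6}
Reachable = {0,4,5}
  0: safe
  4: safe
  5: safe

Answer: INVARIANT HOLDS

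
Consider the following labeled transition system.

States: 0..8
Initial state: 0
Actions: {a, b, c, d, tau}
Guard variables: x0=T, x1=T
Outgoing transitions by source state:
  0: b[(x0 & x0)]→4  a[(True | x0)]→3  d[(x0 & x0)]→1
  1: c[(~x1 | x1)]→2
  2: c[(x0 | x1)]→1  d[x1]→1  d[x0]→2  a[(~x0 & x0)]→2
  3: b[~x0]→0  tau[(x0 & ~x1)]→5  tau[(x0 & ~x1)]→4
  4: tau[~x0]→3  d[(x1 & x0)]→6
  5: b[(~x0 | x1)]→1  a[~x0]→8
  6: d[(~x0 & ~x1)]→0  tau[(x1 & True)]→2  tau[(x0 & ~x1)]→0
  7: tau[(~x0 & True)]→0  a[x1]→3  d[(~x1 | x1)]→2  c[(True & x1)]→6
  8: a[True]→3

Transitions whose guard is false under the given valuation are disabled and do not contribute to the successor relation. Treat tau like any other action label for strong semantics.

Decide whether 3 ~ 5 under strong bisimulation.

Answer: NOT BISIMILAR

Analysis:
Refine partition for ~:
  π0 = {{0,1,2,3,4,5,6,7,8}}
  π1 = {{0},{1},{2},{3},{4},{5},{6},{7},{8}}
9 equivalence class(es) (converged in 2)
3∈{3}, 5∈{5}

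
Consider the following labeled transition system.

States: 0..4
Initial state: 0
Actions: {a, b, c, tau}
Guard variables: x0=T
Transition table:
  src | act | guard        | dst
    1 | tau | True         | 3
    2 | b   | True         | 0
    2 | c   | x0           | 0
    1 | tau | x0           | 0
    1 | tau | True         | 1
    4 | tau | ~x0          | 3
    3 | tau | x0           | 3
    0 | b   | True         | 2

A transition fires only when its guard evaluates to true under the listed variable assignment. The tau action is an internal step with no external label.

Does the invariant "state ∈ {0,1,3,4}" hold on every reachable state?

Answer: INVARIANT VIOLATED at state 2

Trace:
Allowed set {0,1,3,4}
R = {0,2}
  0: ✓
  2: VIOLATES
counterexample path to 2: b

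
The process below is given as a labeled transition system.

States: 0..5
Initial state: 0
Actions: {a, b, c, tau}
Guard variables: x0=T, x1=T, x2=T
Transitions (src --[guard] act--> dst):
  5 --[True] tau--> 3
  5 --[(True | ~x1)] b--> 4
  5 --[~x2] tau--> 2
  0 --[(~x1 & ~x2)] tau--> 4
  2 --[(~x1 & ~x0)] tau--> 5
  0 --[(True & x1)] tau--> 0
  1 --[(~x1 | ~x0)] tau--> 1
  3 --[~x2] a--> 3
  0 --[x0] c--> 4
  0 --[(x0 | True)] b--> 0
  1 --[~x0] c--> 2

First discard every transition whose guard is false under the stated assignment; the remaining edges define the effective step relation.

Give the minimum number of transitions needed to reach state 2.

BFS to 2:
  Layer 0: {0}
  Layer 1: {4}
2 never appears.

Answer: UNREACHABLE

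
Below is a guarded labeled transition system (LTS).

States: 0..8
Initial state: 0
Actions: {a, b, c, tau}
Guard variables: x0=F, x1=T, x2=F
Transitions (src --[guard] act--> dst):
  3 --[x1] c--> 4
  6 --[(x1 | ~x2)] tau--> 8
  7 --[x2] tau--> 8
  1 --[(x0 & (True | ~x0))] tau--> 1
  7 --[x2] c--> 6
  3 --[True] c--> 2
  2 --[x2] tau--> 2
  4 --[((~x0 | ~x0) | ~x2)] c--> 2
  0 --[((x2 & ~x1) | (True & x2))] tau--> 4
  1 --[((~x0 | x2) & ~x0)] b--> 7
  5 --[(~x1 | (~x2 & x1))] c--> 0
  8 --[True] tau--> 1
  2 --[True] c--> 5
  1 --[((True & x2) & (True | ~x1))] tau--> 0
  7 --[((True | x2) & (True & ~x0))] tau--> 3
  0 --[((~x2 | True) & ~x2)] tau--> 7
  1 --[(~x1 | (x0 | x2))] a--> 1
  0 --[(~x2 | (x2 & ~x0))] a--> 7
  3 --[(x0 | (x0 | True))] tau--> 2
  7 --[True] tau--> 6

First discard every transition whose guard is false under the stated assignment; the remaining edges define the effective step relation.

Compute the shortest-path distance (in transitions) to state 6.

Answer: 2

Trace:
BFS to 6:
  Layer 0: {0}
  Layer 1: {7}
  Layer 2: {3,6}
depth(6)=2, e.g. a·tau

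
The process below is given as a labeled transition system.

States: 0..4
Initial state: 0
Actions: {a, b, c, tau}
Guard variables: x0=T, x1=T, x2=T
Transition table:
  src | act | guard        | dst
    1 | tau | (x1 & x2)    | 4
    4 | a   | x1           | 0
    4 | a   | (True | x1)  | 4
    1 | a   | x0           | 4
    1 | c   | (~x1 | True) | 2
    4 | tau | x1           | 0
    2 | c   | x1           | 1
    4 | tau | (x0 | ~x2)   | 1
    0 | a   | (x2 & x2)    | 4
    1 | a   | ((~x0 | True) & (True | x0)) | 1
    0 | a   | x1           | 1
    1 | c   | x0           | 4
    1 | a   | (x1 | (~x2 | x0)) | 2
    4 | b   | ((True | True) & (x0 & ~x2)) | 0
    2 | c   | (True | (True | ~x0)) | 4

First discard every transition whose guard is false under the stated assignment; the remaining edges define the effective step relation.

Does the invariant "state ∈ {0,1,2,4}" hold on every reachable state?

Safe = {0,1,2,4}
Reachable = {0,1,2,4}
  0: ✓
  1: ✓
  2: ✓
  4: ✓

Answer: INVARIANT HOLDS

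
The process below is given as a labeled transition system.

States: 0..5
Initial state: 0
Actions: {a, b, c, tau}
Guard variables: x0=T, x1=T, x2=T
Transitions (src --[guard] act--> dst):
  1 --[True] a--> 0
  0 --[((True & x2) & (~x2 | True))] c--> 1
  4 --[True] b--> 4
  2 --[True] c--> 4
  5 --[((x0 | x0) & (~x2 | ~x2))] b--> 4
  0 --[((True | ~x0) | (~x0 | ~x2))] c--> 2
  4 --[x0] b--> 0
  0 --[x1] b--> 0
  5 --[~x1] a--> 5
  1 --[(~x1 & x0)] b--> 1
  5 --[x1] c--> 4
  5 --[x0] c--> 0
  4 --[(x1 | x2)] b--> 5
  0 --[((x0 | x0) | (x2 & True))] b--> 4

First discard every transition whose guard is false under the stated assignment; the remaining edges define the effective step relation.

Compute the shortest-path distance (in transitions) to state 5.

Answer: 2

Working:
Layered search for 5:
  Layer 0: {0}
  Layer 1: {1,2,4}
  Layer 2: {5}
first hit 5 at d=2 via b·b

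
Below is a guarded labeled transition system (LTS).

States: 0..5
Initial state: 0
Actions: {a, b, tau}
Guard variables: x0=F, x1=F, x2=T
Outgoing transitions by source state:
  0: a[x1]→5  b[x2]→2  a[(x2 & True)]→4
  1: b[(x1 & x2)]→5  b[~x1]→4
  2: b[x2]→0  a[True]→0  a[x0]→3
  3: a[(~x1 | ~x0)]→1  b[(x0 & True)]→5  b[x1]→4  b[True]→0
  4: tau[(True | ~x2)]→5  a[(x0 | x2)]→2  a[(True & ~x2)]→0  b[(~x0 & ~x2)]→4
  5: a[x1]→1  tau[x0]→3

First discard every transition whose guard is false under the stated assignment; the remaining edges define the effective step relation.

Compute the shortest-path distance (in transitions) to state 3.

Answer: UNREACHABLE

Trace:
BFS to 3:
  L0 = {0}
  L1 = {2,4}
  L2 = {5}
3 never appears.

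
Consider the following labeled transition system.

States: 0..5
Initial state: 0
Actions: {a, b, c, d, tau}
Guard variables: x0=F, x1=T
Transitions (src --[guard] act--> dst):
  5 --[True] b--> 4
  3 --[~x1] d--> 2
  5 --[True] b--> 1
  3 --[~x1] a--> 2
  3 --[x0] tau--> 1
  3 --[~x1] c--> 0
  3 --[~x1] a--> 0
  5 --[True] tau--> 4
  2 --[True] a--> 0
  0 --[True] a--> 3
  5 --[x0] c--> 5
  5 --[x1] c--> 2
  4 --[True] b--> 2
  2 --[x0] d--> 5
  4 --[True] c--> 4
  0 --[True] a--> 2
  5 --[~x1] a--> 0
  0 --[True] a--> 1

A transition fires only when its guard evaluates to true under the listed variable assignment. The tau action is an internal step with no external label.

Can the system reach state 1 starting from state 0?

Answer: REACHABLE

Analysis:
10 transition(s) survive guard evaluation.
L0 = {0}
L1 = {1,2,3}  cumulative {0,1,2,3}
Reach set: {0,1,2,3}
trace reaching 1: a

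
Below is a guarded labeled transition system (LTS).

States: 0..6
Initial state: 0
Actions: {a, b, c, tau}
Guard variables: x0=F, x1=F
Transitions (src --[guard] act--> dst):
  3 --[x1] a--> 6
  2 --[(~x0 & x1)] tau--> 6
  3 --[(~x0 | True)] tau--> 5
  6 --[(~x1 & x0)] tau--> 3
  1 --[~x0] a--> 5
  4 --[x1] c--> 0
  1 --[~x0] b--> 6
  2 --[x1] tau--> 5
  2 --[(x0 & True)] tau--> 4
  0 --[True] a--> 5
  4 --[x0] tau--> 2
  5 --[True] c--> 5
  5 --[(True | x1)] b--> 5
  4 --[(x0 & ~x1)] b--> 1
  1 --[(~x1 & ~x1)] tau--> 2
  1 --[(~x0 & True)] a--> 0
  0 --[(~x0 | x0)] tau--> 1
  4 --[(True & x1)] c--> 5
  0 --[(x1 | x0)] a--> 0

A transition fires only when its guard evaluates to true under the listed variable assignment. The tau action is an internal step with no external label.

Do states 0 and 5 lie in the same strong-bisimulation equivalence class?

Bisimulation quotient by refinement:
  π0 = {{0,1,2,3,4,5,6}}
  π1 = {{0},{1},{2,4,6},{3},{5}}
Fixed point at round 2; 5 class(es).
class of 0: {0}; class of 5: {5}

Answer: NOT BISIMILAR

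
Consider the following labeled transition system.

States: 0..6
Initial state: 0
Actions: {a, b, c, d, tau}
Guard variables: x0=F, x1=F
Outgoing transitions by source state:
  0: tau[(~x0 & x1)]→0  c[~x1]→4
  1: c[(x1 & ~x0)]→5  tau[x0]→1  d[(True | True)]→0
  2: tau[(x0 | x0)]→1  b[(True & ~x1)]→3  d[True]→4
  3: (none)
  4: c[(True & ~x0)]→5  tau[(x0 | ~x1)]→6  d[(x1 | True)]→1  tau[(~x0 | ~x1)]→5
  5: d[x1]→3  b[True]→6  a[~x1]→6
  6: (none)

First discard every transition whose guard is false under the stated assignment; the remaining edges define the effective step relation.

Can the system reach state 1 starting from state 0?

After dropping false guards: 10 live edges.
L0 = {0}
L1 = {4}  cumulative {0,4}
L2 = {1,5,6}  cumulative {0,1,4,5,6}
Reach set: {0,1,4,5,6}
witness 1: c·d

Answer: REACHABLE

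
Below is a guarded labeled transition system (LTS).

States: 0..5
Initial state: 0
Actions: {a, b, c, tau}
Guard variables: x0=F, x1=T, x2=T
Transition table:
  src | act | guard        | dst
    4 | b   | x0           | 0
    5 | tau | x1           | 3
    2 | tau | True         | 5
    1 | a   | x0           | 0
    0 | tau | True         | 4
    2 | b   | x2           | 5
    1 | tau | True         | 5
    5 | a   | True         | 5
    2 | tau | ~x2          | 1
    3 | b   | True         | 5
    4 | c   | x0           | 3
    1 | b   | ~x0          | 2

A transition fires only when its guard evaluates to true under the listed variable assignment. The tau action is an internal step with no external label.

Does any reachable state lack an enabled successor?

R = {0,4}
  0: tau→4  [1 exit(s)]
  4: ∅  [deadlock]
Path to 4: tau

Answer: DEADLOCK at state 4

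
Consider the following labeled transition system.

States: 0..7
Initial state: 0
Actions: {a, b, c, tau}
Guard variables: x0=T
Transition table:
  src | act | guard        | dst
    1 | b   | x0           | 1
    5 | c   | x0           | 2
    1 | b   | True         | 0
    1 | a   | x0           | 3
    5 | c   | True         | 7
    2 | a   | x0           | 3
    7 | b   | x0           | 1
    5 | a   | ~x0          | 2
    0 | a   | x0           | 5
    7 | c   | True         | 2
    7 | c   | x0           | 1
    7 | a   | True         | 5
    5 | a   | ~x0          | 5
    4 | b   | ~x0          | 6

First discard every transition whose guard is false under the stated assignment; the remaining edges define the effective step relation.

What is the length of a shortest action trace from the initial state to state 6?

Answer: UNREACHABLE

Working:
BFS to 6:
  depth 0: {0}
  depth 1: {5}
  depth 2: {2,7}
  depth 3: {1,3}
6 never appears.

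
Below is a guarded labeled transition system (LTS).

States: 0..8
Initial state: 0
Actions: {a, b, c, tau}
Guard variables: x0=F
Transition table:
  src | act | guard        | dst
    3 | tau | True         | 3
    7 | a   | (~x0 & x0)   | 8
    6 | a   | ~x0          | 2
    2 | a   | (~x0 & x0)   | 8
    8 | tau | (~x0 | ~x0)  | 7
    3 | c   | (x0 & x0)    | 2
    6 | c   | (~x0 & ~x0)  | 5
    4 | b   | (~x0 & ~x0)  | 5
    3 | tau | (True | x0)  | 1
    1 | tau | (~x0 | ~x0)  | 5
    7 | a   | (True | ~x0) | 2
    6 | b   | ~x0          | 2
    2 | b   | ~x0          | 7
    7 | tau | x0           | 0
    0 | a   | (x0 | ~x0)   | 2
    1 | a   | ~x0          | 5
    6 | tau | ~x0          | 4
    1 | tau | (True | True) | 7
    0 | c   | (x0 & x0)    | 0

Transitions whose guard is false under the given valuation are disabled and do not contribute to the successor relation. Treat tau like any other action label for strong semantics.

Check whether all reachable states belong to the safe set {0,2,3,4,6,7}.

Allowed set {0,2,3,4,6,7}
Reach set: {0,2,7}
  0: ✓
  2: ✓
  7: ✓

Answer: INVARIANT HOLDS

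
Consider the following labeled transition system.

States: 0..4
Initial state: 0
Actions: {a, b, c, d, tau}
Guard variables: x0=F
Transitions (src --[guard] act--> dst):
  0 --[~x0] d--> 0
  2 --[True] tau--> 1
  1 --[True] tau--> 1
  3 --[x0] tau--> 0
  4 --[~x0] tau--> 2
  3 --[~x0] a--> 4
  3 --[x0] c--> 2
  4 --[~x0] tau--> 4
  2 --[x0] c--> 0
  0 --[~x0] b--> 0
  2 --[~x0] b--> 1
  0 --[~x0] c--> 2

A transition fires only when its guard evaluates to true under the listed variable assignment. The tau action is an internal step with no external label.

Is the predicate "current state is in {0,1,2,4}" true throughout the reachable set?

Safe = {0,1,2,4}
Reachable = {0,1,2}
  0: ✓
  1: ✓
  2: ✓

Answer: INVARIANT HOLDS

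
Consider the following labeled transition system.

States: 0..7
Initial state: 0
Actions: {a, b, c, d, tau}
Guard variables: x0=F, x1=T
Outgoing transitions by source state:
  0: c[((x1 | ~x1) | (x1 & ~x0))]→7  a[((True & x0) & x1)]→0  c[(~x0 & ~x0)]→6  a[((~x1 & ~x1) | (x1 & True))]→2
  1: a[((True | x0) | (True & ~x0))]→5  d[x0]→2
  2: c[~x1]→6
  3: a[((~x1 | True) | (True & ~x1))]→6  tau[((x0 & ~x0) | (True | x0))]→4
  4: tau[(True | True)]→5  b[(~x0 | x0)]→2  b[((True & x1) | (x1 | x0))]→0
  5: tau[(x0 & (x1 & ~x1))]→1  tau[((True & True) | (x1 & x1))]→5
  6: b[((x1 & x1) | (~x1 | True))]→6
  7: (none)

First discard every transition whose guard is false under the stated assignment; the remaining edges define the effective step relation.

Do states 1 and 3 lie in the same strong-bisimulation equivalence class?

Compute ~ classes (split until stable):
  round 0: {{0,1,2,3,4,5,6,7}}
  round 1: {{0},{1},{2,7},{3},{4},{5},{6}}
Fixed point at round 2; 7 class(es).
class of 1: {1}; class of 3: {3}

Answer: NOT BISIMILAR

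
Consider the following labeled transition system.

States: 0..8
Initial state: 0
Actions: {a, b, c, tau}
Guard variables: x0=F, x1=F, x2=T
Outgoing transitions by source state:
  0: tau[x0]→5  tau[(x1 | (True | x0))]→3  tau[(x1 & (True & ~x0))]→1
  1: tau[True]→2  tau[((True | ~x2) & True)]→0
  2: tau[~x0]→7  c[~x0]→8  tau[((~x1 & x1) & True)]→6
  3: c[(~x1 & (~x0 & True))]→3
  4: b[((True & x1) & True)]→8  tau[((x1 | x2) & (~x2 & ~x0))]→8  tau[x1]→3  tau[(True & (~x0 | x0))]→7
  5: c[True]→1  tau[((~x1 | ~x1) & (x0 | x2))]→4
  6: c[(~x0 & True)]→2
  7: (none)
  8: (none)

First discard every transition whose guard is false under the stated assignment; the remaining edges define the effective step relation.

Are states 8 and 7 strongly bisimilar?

Answer: BISIMILAR

Analysis:
Bisimulation quotient by refinement:
  π0 = {{0,1,2,3,4,5,6,7,8}}
  π1 = {{0,1,4},{2,5},{3,6},{7,8}}
  π2 = {{0},{1},{2},{3},{4},{5},{6},{7,8}}
8 equivalence class(es) (converged in 3)
8∈{7,8}, 7∈{7,8}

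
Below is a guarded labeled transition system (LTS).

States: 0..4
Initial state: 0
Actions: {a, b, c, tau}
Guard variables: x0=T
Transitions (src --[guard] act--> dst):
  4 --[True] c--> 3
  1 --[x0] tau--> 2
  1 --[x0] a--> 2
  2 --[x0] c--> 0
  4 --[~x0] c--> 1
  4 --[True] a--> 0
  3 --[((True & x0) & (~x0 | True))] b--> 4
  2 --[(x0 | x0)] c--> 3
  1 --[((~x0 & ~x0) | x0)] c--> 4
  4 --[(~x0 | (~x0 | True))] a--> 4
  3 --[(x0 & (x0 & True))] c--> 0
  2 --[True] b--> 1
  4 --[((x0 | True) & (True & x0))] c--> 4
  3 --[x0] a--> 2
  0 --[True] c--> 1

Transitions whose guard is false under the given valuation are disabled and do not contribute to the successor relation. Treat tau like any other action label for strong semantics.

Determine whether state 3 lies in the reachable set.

Answer: REACHABLE

Working:
Guard filter leaves 14 enabled edge(s).
Layer 0: {0}
Layer 1: {1}  cumulative {0,1}
Layer 2: {2,4}  cumulative {0,1,2,4}
Layer 3: {3}  cumulative {0,1,2,3,4}
R = {0,1,2,3,4}
trace reaching 3: c·tau·c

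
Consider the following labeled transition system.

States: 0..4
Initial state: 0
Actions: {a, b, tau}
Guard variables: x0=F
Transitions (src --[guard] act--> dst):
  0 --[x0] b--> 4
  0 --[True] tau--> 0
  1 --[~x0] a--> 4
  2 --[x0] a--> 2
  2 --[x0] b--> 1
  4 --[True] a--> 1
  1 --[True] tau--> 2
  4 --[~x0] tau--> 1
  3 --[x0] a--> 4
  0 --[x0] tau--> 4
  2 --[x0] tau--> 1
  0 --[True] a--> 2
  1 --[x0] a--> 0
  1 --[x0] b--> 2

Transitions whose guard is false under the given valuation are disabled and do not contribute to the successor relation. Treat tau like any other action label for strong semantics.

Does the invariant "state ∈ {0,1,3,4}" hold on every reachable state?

Answer: INVARIANT VIOLATED at state 2

Trace:
Inv-set: {0,1,3,4}
Reach set: {0,2}
  0: ✓
  2: VIOLATES
counterexample path to 2: a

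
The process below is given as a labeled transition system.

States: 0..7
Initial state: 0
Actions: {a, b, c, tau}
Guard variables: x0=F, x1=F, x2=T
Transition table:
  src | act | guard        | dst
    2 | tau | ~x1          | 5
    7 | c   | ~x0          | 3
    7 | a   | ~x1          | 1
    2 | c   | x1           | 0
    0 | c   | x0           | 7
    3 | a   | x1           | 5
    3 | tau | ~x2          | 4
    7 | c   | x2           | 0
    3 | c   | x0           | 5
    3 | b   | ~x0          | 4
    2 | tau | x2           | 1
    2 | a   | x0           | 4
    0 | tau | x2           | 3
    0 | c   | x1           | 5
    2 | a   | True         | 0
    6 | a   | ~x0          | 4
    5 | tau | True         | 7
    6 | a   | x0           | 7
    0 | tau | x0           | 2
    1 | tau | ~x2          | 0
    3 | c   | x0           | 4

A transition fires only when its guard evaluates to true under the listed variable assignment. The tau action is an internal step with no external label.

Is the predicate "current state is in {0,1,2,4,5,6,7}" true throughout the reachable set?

Allowed set {0,1,2,4,5,6,7}
Reachable = {0,3,4}
  0: safe
  3: ✗ unsafe
  4: safe
witness against invariant: tau → 3

Answer: INVARIANT VIOLATED at state 3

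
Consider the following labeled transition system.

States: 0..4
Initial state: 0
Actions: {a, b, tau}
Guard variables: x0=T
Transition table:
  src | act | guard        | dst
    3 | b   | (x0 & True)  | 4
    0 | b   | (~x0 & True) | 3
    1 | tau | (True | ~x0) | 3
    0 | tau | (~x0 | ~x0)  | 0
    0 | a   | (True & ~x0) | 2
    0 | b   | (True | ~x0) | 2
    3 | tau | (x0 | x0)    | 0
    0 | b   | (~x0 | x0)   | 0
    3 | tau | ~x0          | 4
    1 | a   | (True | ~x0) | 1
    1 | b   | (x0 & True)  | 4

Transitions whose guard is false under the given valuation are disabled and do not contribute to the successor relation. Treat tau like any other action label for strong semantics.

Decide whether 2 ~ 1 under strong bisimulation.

Answer: NOT BISIMILAR

Trace:
Refine partition for ~:
  π0 = {{0,1,2,3,4}}
  π1 = {{0},{1},{2,4},{3}}
Fixed point at round 2; 4 class(es).
2∈{2,4}, 1∈{1}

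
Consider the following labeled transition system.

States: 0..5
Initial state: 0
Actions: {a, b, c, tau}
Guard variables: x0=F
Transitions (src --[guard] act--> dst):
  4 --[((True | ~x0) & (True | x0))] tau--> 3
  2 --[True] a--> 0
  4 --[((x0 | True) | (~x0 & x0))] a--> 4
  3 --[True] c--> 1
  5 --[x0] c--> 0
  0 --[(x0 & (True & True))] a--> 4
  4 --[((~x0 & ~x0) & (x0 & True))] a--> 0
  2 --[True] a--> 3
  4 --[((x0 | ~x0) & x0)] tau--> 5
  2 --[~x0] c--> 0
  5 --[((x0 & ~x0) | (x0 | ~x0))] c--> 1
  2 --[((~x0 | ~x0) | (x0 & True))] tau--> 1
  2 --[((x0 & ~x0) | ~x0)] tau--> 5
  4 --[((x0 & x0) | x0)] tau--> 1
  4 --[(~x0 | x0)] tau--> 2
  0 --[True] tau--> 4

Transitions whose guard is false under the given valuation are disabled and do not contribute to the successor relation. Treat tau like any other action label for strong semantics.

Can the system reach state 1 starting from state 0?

Answer: REACHABLE

Analysis:
Guard filter leaves 11 enabled edge(s).
L0 = {0}
L1 = {4}  now seen {0,4}
L2 = {2,3}  now seen {0,2,3,4}
L3 = {1,5}  now seen {0,1,2,3,4,5}
Reach set: {0,1,2,3,4,5}
witness 1: tau·tau·tau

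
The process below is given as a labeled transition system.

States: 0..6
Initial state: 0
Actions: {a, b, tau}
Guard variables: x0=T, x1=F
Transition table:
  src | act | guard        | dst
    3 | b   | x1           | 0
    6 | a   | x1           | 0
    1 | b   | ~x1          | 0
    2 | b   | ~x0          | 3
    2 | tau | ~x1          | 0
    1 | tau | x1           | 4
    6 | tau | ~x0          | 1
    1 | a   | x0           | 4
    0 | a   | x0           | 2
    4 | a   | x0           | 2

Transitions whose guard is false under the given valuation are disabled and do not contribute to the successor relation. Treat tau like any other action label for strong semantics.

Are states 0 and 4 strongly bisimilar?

Answer: BISIMILAR

Trace:
Refine partition for ~:
  round 0: {{0,1,2,3,4,5,6}}
  round 1: {{0,4},{1},{2},{3,5,6}}
4 equivalence class(es) (converged in 2)
0∈{0,4}, 4∈{0,4}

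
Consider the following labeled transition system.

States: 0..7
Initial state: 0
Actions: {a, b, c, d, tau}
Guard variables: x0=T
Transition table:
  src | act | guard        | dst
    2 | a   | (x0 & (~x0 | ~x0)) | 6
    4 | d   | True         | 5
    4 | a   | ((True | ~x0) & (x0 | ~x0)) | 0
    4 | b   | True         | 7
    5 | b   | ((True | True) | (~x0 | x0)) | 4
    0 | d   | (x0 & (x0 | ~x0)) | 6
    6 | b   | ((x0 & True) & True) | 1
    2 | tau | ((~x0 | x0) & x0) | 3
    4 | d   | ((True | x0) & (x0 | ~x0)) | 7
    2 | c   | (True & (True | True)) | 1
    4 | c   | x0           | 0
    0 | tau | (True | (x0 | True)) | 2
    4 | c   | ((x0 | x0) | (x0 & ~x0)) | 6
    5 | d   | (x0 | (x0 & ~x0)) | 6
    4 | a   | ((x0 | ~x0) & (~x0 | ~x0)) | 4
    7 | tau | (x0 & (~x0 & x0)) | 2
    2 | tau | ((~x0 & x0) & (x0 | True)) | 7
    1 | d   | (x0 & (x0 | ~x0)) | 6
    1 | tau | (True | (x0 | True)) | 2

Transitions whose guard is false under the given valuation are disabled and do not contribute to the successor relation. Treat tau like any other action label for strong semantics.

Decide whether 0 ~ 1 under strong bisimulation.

Answer: BISIMILAR

Working:
Bisimulation quotient by refinement:
  round 0: {{0,1,2,3,4,5,6,7}}
  round 1: {{0,1},{2},{3,7},{4},{5},{6}}
Fixed point at round 2; 6 class(es).
0∈{0,1}, 1∈{0,1}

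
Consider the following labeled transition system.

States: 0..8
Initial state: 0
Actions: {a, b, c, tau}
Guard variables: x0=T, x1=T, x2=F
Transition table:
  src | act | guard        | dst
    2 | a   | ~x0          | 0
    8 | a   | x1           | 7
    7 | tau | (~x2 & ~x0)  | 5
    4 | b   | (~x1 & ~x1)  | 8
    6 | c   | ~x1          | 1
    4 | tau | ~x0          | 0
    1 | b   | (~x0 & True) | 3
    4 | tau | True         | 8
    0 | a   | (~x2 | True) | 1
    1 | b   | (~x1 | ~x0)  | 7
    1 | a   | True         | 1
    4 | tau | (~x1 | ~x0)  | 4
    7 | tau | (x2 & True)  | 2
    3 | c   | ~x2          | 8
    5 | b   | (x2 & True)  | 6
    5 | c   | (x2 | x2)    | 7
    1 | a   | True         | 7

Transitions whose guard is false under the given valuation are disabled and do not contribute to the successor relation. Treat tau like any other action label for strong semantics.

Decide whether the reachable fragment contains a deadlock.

Answer: DEADLOCK at state 7

Working:
Reach set: {0,1,7}
  0: a→1  [deg 1]
  1: a→1  a→7  [deg 2]
  7: ∅  [deadlock]
trace reaching 7: a·a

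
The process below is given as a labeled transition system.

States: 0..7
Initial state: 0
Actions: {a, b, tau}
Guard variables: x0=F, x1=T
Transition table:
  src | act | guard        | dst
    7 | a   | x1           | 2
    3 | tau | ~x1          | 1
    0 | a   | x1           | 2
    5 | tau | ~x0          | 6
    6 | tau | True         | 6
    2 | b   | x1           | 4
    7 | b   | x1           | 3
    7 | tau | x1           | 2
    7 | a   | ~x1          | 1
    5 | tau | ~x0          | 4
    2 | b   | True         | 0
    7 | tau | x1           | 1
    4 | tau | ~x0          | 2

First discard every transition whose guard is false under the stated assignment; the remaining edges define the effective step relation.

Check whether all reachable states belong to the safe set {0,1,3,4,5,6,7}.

Answer: INVARIANT VIOLATED at state 2

Analysis:
Safe = {0,1,3,4,5,6,7}
R = {0,2,4}
  0: safe
  2: outside
  4: safe
counterexample path to 2: a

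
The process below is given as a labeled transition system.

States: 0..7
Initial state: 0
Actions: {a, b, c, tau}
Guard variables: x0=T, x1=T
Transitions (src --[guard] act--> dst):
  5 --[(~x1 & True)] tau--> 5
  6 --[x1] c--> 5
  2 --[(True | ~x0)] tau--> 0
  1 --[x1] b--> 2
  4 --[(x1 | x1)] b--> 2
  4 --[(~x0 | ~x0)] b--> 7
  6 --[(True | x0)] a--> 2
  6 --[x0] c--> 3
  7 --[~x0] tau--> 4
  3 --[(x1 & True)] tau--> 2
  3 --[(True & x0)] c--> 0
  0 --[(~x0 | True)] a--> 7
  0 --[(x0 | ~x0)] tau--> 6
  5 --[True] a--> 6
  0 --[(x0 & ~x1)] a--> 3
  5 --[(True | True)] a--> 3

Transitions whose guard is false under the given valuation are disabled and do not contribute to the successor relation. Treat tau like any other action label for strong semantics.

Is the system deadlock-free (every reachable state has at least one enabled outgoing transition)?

Reachable = {0,2,3,5,6,7}
  0: a→7  tau→6  [2 exit(s)]
  2: tau→0  [1 exit(s)]
  3: c→0  tau→2  [2 exit(s)]
  5: a→3  a→6  [2 exit(s)]
  6: a→2  c→3  c→5  [3 exit(s)]
  7: ∅  [STUCK]
Path to 7: a

Answer: DEADLOCK at state 7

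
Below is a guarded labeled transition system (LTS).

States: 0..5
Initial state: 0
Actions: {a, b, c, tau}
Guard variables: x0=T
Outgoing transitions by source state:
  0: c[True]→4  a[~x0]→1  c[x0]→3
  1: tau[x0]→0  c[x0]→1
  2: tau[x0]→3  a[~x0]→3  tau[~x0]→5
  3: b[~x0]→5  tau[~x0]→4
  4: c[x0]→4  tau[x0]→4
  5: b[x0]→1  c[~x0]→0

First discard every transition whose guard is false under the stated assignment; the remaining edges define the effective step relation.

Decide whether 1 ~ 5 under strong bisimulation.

Answer: NOT BISIMILAR

Working:
Refine partition for ~:
  P[0] = {{0,1,2,3,4,5}}
  P[1] = {{0},{1,4},{2},{3},{5}}
  P[2] = {{0},{1},{2},{3},{4},{5}}
stable after 3 split(s): 6 block(s)
[1]={1}  [5]={5}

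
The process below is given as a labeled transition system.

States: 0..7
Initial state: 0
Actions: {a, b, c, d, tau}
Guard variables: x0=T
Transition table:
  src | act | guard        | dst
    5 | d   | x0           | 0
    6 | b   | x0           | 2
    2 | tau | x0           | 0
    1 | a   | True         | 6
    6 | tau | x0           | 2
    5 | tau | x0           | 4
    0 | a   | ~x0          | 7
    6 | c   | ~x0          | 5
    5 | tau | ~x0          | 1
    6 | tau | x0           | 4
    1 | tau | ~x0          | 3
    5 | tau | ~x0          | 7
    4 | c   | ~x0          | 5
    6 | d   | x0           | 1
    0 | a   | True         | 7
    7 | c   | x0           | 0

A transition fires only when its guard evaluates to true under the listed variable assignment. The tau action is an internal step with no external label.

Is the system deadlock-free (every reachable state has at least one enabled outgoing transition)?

Answer: DEADLOCK-FREE

Analysis:
Reachable = {0,7}
  0: a→7  [1 exit(s)]
  7: c→0  [1 exit(s)]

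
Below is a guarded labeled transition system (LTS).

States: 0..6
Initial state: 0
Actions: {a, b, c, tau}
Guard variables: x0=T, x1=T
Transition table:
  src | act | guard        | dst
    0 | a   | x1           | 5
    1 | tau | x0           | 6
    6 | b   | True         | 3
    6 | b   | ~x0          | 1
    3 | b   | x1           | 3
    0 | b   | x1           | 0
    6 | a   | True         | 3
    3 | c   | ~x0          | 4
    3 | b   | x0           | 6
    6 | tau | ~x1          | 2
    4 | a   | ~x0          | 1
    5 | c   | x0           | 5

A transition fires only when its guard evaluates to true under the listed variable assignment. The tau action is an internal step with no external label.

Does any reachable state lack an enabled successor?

Reach set: {0,5}
  0: a→5  b→0  [2 out]
  5: c→5  [1 out]

Answer: DEADLOCK-FREE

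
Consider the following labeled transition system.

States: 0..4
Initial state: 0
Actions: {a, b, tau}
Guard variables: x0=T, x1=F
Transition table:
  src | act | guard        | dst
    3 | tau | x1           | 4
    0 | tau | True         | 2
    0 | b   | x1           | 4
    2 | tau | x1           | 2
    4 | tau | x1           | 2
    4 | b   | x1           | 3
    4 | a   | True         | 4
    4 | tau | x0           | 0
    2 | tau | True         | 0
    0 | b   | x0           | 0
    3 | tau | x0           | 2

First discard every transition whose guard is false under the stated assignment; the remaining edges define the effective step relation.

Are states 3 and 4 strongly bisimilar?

Refine partition for ~:
  π0 = {{0,1,2,3,4}}
  π1 = {{0},{1},{2,3},{4}}
  π2 = {{0},{1},{2},{3},{4}}
Fixed point at round 3; 5 class(es).
3∈{3}, 4∈{4}

Answer: NOT BISIMILAR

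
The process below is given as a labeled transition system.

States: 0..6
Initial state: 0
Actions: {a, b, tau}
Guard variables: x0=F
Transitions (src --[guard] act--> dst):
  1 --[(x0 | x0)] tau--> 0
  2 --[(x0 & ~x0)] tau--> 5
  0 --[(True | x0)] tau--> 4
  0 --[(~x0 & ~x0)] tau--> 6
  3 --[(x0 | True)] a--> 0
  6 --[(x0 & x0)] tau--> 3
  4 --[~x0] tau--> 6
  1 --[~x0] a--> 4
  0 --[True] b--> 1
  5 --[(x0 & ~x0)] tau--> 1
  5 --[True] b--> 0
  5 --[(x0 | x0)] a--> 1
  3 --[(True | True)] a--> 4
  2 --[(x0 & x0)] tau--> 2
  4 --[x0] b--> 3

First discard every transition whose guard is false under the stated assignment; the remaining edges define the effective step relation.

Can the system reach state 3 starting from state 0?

Answer: UNREACHABLE

Trace:
Guard filter leaves 8 enabled edge(s).
depth 0: {0}
depth 1: {1,4,6}  cumulative {0,1,4,6}
R = {0,1,4,6}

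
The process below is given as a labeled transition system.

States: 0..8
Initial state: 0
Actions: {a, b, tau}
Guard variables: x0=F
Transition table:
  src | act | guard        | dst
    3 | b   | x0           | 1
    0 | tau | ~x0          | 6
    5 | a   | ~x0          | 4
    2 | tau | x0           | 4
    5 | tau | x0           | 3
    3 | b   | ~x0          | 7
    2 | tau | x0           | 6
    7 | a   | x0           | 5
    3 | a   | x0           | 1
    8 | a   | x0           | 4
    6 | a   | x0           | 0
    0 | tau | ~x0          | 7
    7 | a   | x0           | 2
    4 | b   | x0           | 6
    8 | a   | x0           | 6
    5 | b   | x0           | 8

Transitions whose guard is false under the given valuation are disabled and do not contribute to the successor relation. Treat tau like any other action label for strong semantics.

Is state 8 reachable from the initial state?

Answer: UNREACHABLE

Analysis:
Guard filter leaves 4 enabled edge(s).
L0 = {0}
L1 = {6,7}  now seen {0,6,7}
Reach set: {0,6,7}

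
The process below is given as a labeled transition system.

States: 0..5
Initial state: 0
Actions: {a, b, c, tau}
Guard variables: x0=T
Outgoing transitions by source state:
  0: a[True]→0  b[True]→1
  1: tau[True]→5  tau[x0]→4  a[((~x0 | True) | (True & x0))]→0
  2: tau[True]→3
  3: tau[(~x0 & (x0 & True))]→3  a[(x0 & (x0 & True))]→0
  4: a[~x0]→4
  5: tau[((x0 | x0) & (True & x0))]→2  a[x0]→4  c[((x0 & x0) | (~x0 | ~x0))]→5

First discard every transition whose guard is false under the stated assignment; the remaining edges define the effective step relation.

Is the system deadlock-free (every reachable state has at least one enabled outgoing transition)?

Answer: DEADLOCK at state 4

Trace:
Reach set: {0,1,2,3,4,5}
  0: a→0  b→1  [2 exit(s)]
  1: a→0  tau→4  tau→5  [3 exit(s)]
  2: tau→3  [1 exit(s)]
  3: a→0  [1 exit(s)]
  4: ∅  [no exit]
  5: a→4  c→5  tau→2  [3 exit(s)]
witness 4: b·tau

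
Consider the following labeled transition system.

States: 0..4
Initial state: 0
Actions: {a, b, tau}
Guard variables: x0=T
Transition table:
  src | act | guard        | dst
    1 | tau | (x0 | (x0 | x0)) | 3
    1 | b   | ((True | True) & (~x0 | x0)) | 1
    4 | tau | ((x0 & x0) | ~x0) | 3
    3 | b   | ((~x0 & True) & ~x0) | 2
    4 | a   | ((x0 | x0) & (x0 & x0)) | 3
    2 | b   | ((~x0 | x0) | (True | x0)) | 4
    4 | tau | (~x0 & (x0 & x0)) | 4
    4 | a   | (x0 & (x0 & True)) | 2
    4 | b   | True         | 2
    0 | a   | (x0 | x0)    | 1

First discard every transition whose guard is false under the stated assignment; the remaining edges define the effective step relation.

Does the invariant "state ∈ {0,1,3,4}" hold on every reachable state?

Allowed set {0,1,3,4}
R = {0,1,3}
  0: safe
  1: safe
  3: safe

Answer: INVARIANT HOLDS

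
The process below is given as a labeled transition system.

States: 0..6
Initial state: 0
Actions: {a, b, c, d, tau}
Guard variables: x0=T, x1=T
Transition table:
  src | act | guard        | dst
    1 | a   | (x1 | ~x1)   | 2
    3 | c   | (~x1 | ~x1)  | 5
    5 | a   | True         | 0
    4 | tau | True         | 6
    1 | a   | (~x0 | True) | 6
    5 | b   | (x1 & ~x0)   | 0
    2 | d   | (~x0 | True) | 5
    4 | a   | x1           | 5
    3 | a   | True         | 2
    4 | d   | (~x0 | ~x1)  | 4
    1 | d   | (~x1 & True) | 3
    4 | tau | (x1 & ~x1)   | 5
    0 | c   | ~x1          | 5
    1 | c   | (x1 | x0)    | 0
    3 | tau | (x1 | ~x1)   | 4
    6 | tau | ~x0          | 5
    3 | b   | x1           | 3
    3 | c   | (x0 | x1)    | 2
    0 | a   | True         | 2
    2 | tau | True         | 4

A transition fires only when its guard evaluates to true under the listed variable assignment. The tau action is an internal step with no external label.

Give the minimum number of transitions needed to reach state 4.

Layered search for 4:
  depth 0: {0}
  depth 1: {2}
  depth 2: {4,5}
depth(4)=2, e.g. a·tau

Answer: 2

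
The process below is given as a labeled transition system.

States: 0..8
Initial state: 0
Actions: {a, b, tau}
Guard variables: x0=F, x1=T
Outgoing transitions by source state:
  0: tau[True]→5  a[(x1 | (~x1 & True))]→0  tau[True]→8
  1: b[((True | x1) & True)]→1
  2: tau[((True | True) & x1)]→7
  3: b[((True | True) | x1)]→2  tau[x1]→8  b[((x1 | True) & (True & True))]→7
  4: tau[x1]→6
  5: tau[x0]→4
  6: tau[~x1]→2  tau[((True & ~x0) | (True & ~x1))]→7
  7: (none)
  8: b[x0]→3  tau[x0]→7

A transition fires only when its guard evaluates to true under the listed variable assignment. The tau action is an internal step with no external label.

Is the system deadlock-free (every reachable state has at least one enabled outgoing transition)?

Answer: DEADLOCK at state 5

Working:
Reach set: {0,5,8}
  0: a→0  tau→5  tau→8  [deg 3]
  5: ∅  [no exit]
  8: ∅  [no exit]
trace reaching 5: tau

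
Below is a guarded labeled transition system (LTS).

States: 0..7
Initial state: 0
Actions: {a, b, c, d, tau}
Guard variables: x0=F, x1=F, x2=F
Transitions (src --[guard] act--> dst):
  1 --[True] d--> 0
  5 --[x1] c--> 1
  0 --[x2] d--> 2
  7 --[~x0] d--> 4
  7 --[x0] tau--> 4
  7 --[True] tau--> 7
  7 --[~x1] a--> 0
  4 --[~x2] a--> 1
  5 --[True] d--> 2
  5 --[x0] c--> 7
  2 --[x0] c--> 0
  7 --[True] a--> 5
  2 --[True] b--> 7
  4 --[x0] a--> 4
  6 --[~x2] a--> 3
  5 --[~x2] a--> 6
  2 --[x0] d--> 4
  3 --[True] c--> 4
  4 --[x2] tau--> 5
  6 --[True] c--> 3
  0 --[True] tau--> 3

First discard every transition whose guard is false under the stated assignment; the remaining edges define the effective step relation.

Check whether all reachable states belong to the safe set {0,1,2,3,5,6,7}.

Answer: INVARIANT VIOLATED at state 4

Trace:
Allowed set {0,1,2,3,5,6,7}
R = {0,1,3,4}
  0: ✓
  1: ✓
  3: ✓
  4: VIOLATES
reach 4 via tau·c — violates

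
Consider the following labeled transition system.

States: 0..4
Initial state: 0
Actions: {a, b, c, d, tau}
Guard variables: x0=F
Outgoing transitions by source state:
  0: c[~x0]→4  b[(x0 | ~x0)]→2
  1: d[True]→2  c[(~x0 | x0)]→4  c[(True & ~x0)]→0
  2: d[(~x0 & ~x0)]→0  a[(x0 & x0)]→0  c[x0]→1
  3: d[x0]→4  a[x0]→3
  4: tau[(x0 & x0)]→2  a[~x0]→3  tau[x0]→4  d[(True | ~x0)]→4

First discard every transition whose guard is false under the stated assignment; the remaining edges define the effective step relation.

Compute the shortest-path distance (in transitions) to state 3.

Answer: 2

Working:
Breadth-first toward 3:
  depth 0: {0}
  depth 1: {2,4}
  depth 2: {3}
3 enters at depth 2; path c·a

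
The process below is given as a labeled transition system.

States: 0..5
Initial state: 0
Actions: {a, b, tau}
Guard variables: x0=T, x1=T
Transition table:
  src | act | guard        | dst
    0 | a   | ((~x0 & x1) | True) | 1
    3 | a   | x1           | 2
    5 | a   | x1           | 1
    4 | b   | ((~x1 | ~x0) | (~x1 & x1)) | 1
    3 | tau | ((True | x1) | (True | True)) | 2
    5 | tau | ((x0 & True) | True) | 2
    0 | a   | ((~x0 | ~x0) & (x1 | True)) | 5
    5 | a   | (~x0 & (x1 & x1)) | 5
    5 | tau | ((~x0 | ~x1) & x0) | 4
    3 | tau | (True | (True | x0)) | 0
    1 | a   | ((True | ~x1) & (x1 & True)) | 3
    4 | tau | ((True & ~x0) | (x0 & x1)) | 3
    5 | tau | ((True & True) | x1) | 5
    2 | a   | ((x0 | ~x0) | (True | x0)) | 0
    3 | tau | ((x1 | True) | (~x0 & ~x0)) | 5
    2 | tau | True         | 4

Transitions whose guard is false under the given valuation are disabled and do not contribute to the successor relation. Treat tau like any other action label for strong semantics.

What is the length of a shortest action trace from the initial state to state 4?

Breadth-first toward 4:
  Layer 0: {0}
  Layer 1: {1}
  Layer 2: {3}
  Layer 3: {2,5}
  Layer 4: {4}
depth(4)=4, e.g. a·a·a·tau

Answer: 4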